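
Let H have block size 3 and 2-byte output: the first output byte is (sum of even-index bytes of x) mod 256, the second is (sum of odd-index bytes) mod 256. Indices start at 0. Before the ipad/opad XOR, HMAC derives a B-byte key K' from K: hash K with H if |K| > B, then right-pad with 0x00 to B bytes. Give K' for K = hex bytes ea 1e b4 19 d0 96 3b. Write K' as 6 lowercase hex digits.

|K| = 7 > B = 3, so first hash the key.
H(K): even-index sum = 681 mod 256 = 169; odd-index sum = 205 mod 256 = 205 → a9 cd.
Zero-pad H(K) = a9 cd to 3 bytes: K' = a9 cd 00.

a9cd00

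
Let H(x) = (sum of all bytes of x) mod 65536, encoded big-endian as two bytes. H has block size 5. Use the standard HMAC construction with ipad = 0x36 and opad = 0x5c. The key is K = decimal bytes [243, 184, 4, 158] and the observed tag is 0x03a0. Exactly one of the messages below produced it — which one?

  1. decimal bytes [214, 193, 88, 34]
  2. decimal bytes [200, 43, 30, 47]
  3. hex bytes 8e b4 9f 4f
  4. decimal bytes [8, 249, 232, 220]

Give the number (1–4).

Key decimal bytes [243, 184, 4, 158] = f3 b8 04 9e is 4 bytes ≤ B = 5; zero-pad to 5 bytes: K' = f3 b8 04 9e 00.
K' ⊕ ipad = c5 8e 32 a8 36; K' ⊕ opad = af e4 58 c2 5c.
m1: inner = H(c5 8e 32 a8 36 d6 c1 58 22) = 04 74; tag = H(af e4 58 c2 5c 04 74) = 0381
m2: inner = H(c5 8e 32 a8 36 c8 2b 1e 2f) = 03 a3; tag = H(af e4 58 c2 5c 03 a3) = 03af
m3: inner = H(c5 8e 32 a8 36 8e b4 9f 4f) = 04 93; tag = H(af e4 58 c2 5c 04 93) = 03a0 ← matches
m4: inner = H(c5 8e 32 a8 36 08 f9 e8 dc) = 05 28; tag = H(af e4 58 c2 5c 05 28) = 0336

3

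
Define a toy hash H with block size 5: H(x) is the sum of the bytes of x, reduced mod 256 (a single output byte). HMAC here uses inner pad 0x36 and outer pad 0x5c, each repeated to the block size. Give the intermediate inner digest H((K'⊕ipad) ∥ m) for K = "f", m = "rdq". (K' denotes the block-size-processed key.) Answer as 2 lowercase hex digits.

Key "f" = 66 is 1 byte ≤ B = 5; zero-pad to 5 bytes: K' = 66 00 00 00 00.
K' ⊕ ipad = 50 36 36 36 36.
Inner input = 50 36 36 36 36 ∥ 72 64 71.
Inner hash: sum = 80+54+54+54+54+114+100+113 = 623; mod 256 = 111 → 6f.

6f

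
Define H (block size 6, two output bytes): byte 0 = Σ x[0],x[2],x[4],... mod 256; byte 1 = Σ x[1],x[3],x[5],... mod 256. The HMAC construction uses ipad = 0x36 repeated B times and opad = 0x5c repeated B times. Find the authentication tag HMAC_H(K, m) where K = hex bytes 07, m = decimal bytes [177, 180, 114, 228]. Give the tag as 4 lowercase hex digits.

d34e

Key hex bytes 07 is 1 byte ≤ B = 6; zero-pad to 6 bytes: K' = 07 00 00 00 00 00.
K' ⊕ ipad = 31 36 36 36 36 36.  K' ⊕ opad = 5b 5c 5c 5c 5c 5c.
Inner input = (K'⊕ipad) ∥ m = 31 36 36 36 36 36 ∥ b1 b4 72 e4.
Inner hash: even-index sum = 448 mod 256 = 192; odd-index sum = 570 mod 256 = 58 → c0 3a.
Outer input = (K'⊕opad) ∥ inner = 5b 5c 5c 5c 5c 5c ∥ c0 3a.
Outer hash (tag): even-index sum = 467 mod 256 = 211; odd-index sum = 334 mod 256 = 78 → d3 4e.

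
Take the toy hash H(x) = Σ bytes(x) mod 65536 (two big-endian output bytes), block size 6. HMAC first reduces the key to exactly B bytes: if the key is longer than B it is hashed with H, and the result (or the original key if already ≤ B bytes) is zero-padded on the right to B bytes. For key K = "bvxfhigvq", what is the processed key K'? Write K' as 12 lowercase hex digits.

|K| = 9 > B = 6, so first hash the key.
H(K): sum = 98+118+120+102+104+105+103+118+113 = 981 → 03 d5.
Zero-pad H(K) = 03 d5 to 6 bytes: K' = 03 d5 00 00 00 00.

03d500000000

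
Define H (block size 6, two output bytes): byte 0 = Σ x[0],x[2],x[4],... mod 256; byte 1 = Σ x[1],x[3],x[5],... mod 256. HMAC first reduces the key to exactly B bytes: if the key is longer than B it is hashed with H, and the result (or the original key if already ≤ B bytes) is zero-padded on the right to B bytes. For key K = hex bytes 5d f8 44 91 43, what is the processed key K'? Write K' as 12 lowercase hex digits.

5df844914300

Key hex bytes 5d f8 44 91 43 is 5 bytes ≤ B = 6; zero-pad to 6 bytes: K' = 5d f8 44 91 43 00.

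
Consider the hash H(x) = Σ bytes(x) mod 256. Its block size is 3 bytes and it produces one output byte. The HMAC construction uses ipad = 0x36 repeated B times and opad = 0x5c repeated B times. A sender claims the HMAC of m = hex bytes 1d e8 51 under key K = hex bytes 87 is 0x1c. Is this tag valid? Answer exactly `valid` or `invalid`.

invalid

Key hex bytes 87 is 1 byte ≤ B = 3; zero-pad to 3 bytes: K' = 87 00 00.
K' ⊕ ipad = b1 36 36; K' ⊕ opad = db 5c 5c.
Inner hash: sum = 177+54+54+29+232+81 = 627; mod 256 = 115 → 73.
Outer hash (recomputed tag): sum = 219+92+92+115 = 518; mod 256 = 6 → 06.
Recomputed tag = 06; claimed = 1c → mismatch.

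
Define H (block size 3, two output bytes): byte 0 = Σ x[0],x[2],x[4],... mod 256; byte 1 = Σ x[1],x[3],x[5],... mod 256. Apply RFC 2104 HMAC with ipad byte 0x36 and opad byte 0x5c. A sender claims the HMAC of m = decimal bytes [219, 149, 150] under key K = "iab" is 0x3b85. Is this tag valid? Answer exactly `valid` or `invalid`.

valid

Key "iab" = 69 61 62 is exactly B = 3 bytes: K' = 69 61 62.
K' ⊕ ipad = 5f 57 54; K' ⊕ opad = 35 3d 3e.
Inner hash: even-index sum = 328 mod 256 = 72; odd-index sum = 456 mod 256 = 200 → 48 c8.
Outer hash (recomputed tag): even-index sum = 315 mod 256 = 59; odd-index sum = 133 mod 256 = 133 → 3b 85.
Recomputed tag = 3b85; claimed = 3b85 → match.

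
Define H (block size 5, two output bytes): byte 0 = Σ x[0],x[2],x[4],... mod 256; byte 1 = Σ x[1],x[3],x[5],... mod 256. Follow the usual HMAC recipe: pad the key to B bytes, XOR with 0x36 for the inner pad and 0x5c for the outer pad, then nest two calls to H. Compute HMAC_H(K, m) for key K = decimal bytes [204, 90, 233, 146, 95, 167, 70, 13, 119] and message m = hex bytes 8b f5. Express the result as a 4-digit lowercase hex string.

9ca0

Key decimal bytes [204, 90, 233, 146, 95, 167, 70, 13, 119] = cc 5a e9 92 5f a7 46 0d 77 is 9 bytes > B = 5, so hash it first: H(key) = d1 a0, then zero-pad to 5 bytes: K' = d1 a0 00 00 00.
K' ⊕ ipad = e7 96 36 36 36.  K' ⊕ opad = 8d fc 5c 5c 5c.
Inner input = (K'⊕ipad) ∥ m = e7 96 36 36 36 ∥ 8b f5.
Inner hash: even-index sum = 584 mod 256 = 72; odd-index sum = 343 mod 256 = 87 → 48 57.
Outer input = (K'⊕opad) ∥ inner = 8d fc 5c 5c 5c ∥ 48 57.
Outer hash (tag): even-index sum = 412 mod 256 = 156; odd-index sum = 416 mod 256 = 160 → 9c a0.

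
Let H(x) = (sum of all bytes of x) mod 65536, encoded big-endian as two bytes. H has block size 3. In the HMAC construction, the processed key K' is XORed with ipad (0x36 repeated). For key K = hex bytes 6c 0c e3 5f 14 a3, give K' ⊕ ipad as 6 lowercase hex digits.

344736

Key hex bytes 6c 0c e3 5f 14 a3 is 6 bytes > B = 3, so hash it first: H(key) = 02 71, then zero-pad to 3 bytes: K' = 02 71 00.
XOR each byte with 0x36: 02⊕36=34, 71⊕36=47, 00⊕36=36.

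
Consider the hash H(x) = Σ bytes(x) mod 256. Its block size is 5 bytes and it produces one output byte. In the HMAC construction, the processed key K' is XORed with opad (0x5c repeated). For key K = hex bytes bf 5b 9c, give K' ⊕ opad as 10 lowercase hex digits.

e307c05c5c

Key hex bytes bf 5b 9c is 3 bytes ≤ B = 5; zero-pad to 5 bytes: K' = bf 5b 9c 00 00.
XOR each byte with 0x5c: bf⊕5c=e3, 5b⊕5c=07, 9c⊕5c=c0, 00⊕5c=5c, 00⊕5c=5c.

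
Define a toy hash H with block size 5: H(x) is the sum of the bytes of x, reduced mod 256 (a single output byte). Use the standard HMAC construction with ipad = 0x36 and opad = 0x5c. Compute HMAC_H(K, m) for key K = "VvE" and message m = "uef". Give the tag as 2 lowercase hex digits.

Key "VvE" = 56 76 45 is 3 bytes ≤ B = 5; zero-pad to 5 bytes: K' = 56 76 45 00 00.
K' ⊕ ipad = 60 40 73 36 36.  K' ⊕ opad = 0a 2a 19 5c 5c.
Inner input = (K'⊕ipad) ∥ m = 60 40 73 36 36 ∥ 75 65 66.
Inner hash: sum = 96+64+115+54+54+117+101+102 = 703; mod 256 = 191 → bf.
Outer input = (K'⊕opad) ∥ inner = 0a 2a 19 5c 5c ∥ bf.
Outer hash (tag): sum = 10+42+25+92+92+191 = 452; mod 256 = 196 → c4.

c4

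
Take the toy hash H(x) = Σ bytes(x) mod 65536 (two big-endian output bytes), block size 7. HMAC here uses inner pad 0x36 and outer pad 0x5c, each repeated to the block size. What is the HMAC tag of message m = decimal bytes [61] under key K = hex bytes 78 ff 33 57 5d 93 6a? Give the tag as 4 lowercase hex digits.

0270

Key hex bytes 78 ff 33 57 5d 93 6a is exactly B = 7 bytes: K' = 78 ff 33 57 5d 93 6a.
K' ⊕ ipad = 4e c9 05 61 6b a5 5c.  K' ⊕ opad = 24 a3 6f 0b 01 cf 36.
Inner input = (K'⊕ipad) ∥ m = 4e c9 05 61 6b a5 5c ∥ 3d.
Inner hash: sum = 78+201+5+97+107+165+92+61 = 806 → 03 26.
Outer input = (K'⊕opad) ∥ inner = 24 a3 6f 0b 01 cf 36 ∥ 03 26.
Outer hash (tag): sum = 36+163+111+11+1+207+54+3+38 = 624 → 02 70.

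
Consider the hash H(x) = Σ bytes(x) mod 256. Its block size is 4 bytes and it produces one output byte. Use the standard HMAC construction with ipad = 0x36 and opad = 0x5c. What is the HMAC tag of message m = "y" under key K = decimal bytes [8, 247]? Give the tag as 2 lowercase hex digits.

Key decimal bytes [8, 247] = 08 f7 is 2 bytes ≤ B = 4; zero-pad to 4 bytes: K' = 08 f7 00 00.
K' ⊕ ipad = 3e c1 36 36.  K' ⊕ opad = 54 ab 5c 5c.
Inner input = (K'⊕ipad) ∥ m = 3e c1 36 36 ∥ 79.
Inner hash: sum = 62+193+54+54+121 = 484; mod 256 = 228 → e4.
Outer input = (K'⊕opad) ∥ inner = 54 ab 5c 5c ∥ e4.
Outer hash (tag): sum = 84+171+92+92+228 = 667; mod 256 = 155 → 9b.

9b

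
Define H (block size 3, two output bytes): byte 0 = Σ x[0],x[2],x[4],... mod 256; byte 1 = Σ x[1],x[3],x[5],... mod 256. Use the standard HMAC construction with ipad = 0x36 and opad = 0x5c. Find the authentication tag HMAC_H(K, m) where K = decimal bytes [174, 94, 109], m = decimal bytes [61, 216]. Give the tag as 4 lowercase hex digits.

Key decimal bytes [174, 94, 109] = ae 5e 6d is exactly B = 3 bytes: K' = ae 5e 6d.
K' ⊕ ipad = 98 68 5b.  K' ⊕ opad = f2 02 31.
Inner input = (K'⊕ipad) ∥ m = 98 68 5b ∥ 3d d8.
Inner hash: even-index sum = 459 mod 256 = 203; odd-index sum = 165 mod 256 = 165 → cb a5.
Outer input = (K'⊕opad) ∥ inner = f2 02 31 ∥ cb a5.
Outer hash (tag): even-index sum = 456 mod 256 = 200; odd-index sum = 205 mod 256 = 205 → c8 cd.

c8cd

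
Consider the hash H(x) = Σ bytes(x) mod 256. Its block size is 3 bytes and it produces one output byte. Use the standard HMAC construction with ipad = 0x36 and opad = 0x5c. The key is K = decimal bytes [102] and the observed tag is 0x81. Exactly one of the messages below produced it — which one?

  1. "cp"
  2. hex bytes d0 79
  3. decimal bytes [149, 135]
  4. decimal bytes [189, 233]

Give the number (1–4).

1

Key decimal bytes [102] = 66 is 1 byte ≤ B = 3; zero-pad to 3 bytes: K' = 66 00 00.
K' ⊕ ipad = 50 36 36; K' ⊕ opad = 3a 5c 5c.
m1: inner = H(50 36 36 63 70) = 8f; tag = H(3a 5c 5c 8f) = 81 ← matches
m2: inner = H(50 36 36 d0 79) = 05; tag = H(3a 5c 5c 05) = f7
m3: inner = H(50 36 36 95 87) = d8; tag = H(3a 5c 5c d8) = ca
m4: inner = H(50 36 36 bd e9) = 62; tag = H(3a 5c 5c 62) = 54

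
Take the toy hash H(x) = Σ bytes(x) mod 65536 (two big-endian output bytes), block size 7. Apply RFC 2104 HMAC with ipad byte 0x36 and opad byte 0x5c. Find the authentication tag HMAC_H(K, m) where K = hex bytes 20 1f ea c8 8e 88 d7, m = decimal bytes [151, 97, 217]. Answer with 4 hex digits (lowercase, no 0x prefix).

0481

Key hex bytes 20 1f ea c8 8e 88 d7 is exactly B = 7 bytes: K' = 20 1f ea c8 8e 88 d7.
K' ⊕ ipad = 16 29 dc fe b8 be e1.  K' ⊕ opad = 7c 43 b6 94 d2 d4 8b.
Inner input = (K'⊕ipad) ∥ m = 16 29 dc fe b8 be e1 ∥ 97 61 d9.
Inner hash: sum = 22+41+220+254+184+190+225+151+97+217 = 1601 → 06 41.
Outer input = (K'⊕opad) ∥ inner = 7c 43 b6 94 d2 d4 8b ∥ 06 41.
Outer hash (tag): sum = 124+67+182+148+210+212+139+6+65 = 1153 → 04 81.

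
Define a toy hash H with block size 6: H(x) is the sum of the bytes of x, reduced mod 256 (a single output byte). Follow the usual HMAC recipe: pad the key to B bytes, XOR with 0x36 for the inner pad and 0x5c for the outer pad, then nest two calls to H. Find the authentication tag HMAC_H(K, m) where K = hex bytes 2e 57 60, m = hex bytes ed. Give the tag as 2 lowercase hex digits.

2b

Key hex bytes 2e 57 60 is 3 bytes ≤ B = 6; zero-pad to 6 bytes: K' = 2e 57 60 00 00 00.
K' ⊕ ipad = 18 61 56 36 36 36.  K' ⊕ opad = 72 0b 3c 5c 5c 5c.
Inner input = (K'⊕ipad) ∥ m = 18 61 56 36 36 36 ∥ ed.
Inner hash: sum = 24+97+86+54+54+54+237 = 606; mod 256 = 94 → 5e.
Outer input = (K'⊕opad) ∥ inner = 72 0b 3c 5c 5c 5c ∥ 5e.
Outer hash (tag): sum = 114+11+60+92+92+92+94 = 555; mod 256 = 43 → 2b.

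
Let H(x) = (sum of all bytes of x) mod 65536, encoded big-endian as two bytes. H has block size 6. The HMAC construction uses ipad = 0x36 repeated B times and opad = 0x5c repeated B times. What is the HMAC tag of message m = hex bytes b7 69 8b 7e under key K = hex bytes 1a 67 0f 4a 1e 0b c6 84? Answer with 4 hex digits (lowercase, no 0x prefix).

Key hex bytes 1a 67 0f 4a 1e 0b c6 84 is 8 bytes > B = 6, so hash it first: H(key) = 02 4d, then zero-pad to 6 bytes: K' = 02 4d 00 00 00 00.
K' ⊕ ipad = 34 7b 36 36 36 36.  K' ⊕ opad = 5e 11 5c 5c 5c 5c.
Inner input = (K'⊕ipad) ∥ m = 34 7b 36 36 36 36 ∥ b7 69 8b 7e.
Inner hash: sum = 52+123+54+54+54+54+183+105+139+126 = 944 → 03 b0.
Outer input = (K'⊕opad) ∥ inner = 5e 11 5c 5c 5c 5c ∥ 03 b0.
Outer hash (tag): sum = 94+17+92+92+92+92+3+176 = 658 → 02 92.

0292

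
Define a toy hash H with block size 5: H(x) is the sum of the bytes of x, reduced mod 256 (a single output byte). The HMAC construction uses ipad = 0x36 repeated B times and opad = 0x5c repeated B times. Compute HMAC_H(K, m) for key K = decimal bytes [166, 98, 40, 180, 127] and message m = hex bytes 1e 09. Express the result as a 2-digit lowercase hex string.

ab

Key decimal bytes [166, 98, 40, 180, 127] = a6 62 28 b4 7f is exactly B = 5 bytes: K' = a6 62 28 b4 7f.
K' ⊕ ipad = 90 54 1e 82 49.  K' ⊕ opad = fa 3e 74 e8 23.
Inner input = (K'⊕ipad) ∥ m = 90 54 1e 82 49 ∥ 1e 09.
Inner hash: sum = 144+84+30+130+73+30+9 = 500; mod 256 = 244 → f4.
Outer input = (K'⊕opad) ∥ inner = fa 3e 74 e8 23 ∥ f4.
Outer hash (tag): sum = 250+62+116+232+35+244 = 939; mod 256 = 171 → ab.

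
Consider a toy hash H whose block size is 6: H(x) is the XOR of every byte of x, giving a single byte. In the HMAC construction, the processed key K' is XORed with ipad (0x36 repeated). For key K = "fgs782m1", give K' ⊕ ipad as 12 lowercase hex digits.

253636363636

Key "fgs782m1" = 66 67 73 37 38 32 6d 31 is 8 bytes > B = 6, so hash it first: H(key) = 13, then zero-pad to 6 bytes: K' = 13 00 00 00 00 00.
XOR each byte with 0x36: 13⊕36=25, 00⊕36=36, 00⊕36=36, 00⊕36=36, 00⊕36=36, 00⊕36=36.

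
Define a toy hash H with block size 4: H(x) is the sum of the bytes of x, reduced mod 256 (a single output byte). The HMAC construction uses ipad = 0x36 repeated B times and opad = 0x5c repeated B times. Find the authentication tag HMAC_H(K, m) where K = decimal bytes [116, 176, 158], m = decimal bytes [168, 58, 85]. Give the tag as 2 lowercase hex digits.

Key decimal bytes [116, 176, 158] = 74 b0 9e is 3 bytes ≤ B = 4; zero-pad to 4 bytes: K' = 74 b0 9e 00.
K' ⊕ ipad = 42 86 a8 36.  K' ⊕ opad = 28 ec c2 5c.
Inner input = (K'⊕ipad) ∥ m = 42 86 a8 36 ∥ a8 3a 55.
Inner hash: sum = 66+134+168+54+168+58+85 = 733; mod 256 = 221 → dd.
Outer input = (K'⊕opad) ∥ inner = 28 ec c2 5c ∥ dd.
Outer hash (tag): sum = 40+236+194+92+221 = 783; mod 256 = 15 → 0f.

0f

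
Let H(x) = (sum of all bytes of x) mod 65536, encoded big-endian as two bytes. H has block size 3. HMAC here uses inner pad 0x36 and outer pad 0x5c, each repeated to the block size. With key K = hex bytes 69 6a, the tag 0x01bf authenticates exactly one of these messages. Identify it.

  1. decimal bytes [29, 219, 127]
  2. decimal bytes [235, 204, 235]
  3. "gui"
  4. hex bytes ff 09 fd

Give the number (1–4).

Key hex bytes 69 6a is 2 bytes ≤ B = 3; zero-pad to 3 bytes: K' = 69 6a 00.
K' ⊕ ipad = 5f 5c 36; K' ⊕ opad = 35 36 5c.
m1: inner = H(5f 5c 36 1d db 7f) = 02 68; tag = H(35 36 5c 02 68) = 0131
m2: inner = H(5f 5c 36 eb cc eb) = 03 93; tag = H(35 36 5c 03 93) = 015d
m3: inner = H(5f 5c 36 67 75 69) = 02 36; tag = H(35 36 5c 02 36) = 00ff
m4: inner = H(5f 5c 36 ff 09 fd) = 02 f6; tag = H(35 36 5c 02 f6) = 01bf ← matches

4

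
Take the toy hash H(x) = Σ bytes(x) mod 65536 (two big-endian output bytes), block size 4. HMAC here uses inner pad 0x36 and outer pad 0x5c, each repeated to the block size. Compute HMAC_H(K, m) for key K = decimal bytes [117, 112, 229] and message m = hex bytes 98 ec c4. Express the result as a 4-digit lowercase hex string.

0247

Key decimal bytes [117, 112, 229] = 75 70 e5 is 3 bytes ≤ B = 4; zero-pad to 4 bytes: K' = 75 70 e5 00.
K' ⊕ ipad = 43 46 d3 36.  K' ⊕ opad = 29 2c b9 5c.
Inner input = (K'⊕ipad) ∥ m = 43 46 d3 36 ∥ 98 ec c4.
Inner hash: sum = 67+70+211+54+152+236+196 = 986 → 03 da.
Outer input = (K'⊕opad) ∥ inner = 29 2c b9 5c ∥ 03 da.
Outer hash (tag): sum = 41+44+185+92+3+218 = 583 → 02 47.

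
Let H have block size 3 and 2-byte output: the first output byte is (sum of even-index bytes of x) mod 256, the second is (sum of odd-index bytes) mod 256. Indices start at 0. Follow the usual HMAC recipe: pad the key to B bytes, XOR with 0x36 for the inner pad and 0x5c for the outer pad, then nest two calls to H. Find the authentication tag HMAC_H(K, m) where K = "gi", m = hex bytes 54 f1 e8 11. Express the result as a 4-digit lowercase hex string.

32be

Key "gi" = 67 69 is 2 bytes ≤ B = 3; zero-pad to 3 bytes: K' = 67 69 00.
K' ⊕ ipad = 51 5f 36.  K' ⊕ opad = 3b 35 5c.
Inner input = (K'⊕ipad) ∥ m = 51 5f 36 ∥ 54 f1 e8 11.
Inner hash: even-index sum = 393 mod 256 = 137; odd-index sum = 411 mod 256 = 155 → 89 9b.
Outer input = (K'⊕opad) ∥ inner = 3b 35 5c ∥ 89 9b.
Outer hash (tag): even-index sum = 306 mod 256 = 50; odd-index sum = 190 mod 256 = 190 → 32 be.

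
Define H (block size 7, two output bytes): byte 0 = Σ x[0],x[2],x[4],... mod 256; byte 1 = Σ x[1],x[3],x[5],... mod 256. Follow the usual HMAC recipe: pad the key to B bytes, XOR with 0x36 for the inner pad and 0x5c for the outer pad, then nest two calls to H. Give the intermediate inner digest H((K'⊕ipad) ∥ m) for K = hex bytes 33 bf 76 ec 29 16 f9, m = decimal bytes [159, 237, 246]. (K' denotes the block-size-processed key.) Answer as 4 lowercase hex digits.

Key hex bytes 33 bf 76 ec 29 16 f9 is exactly B = 7 bytes: K' = 33 bf 76 ec 29 16 f9.
K' ⊕ ipad = 05 89 40 da 1f 20 cf.
Inner input = 05 89 40 da 1f 20 cf ∥ 9f ed f6.
Inner hash: even-index sum = 544 mod 256 = 32; odd-index sum = 792 mod 256 = 24 → 20 18.

2018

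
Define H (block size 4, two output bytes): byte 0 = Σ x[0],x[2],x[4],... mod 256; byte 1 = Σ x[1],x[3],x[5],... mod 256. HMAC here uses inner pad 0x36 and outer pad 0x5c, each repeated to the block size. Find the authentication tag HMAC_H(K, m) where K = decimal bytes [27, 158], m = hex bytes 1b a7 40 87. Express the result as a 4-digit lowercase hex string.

Key decimal bytes [27, 158] = 1b 9e is 2 bytes ≤ B = 4; zero-pad to 4 bytes: K' = 1b 9e 00 00.
K' ⊕ ipad = 2d a8 36 36.  K' ⊕ opad = 47 c2 5c 5c.
Inner input = (K'⊕ipad) ∥ m = 2d a8 36 36 ∥ 1b a7 40 87.
Inner hash: even-index sum = 190 mod 256 = 190; odd-index sum = 524 mod 256 = 12 → be 0c.
Outer input = (K'⊕opad) ∥ inner = 47 c2 5c 5c ∥ be 0c.
Outer hash (tag): even-index sum = 353 mod 256 = 97; odd-index sum = 298 mod 256 = 42 → 61 2a.

612a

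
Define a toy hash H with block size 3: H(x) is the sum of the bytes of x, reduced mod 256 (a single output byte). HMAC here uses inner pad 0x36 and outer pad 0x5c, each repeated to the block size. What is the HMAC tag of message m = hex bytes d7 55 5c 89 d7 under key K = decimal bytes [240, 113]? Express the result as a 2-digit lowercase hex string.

Key decimal bytes [240, 113] = f0 71 is 2 bytes ≤ B = 3; zero-pad to 3 bytes: K' = f0 71 00.
K' ⊕ ipad = c6 47 36.  K' ⊕ opad = ac 2d 5c.
Inner input = (K'⊕ipad) ∥ m = c6 47 36 ∥ d7 55 5c 89 d7.
Inner hash: sum = 198+71+54+215+85+92+137+215 = 1067; mod 256 = 43 → 2b.
Outer input = (K'⊕opad) ∥ inner = ac 2d 5c ∥ 2b.
Outer hash (tag): sum = 172+45+92+43 = 352; mod 256 = 96 → 60.

60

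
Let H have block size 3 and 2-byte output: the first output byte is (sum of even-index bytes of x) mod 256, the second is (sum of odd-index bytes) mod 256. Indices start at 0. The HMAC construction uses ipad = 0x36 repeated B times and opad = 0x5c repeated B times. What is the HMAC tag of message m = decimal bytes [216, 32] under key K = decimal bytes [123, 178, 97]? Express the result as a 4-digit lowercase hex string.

c0b2

Key decimal bytes [123, 178, 97] = 7b b2 61 is exactly B = 3 bytes: K' = 7b b2 61.
K' ⊕ ipad = 4d 84 57.  K' ⊕ opad = 27 ee 3d.
Inner input = (K'⊕ipad) ∥ m = 4d 84 57 ∥ d8 20.
Inner hash: even-index sum = 196 mod 256 = 196; odd-index sum = 348 mod 256 = 92 → c4 5c.
Outer input = (K'⊕opad) ∥ inner = 27 ee 3d ∥ c4 5c.
Outer hash (tag): even-index sum = 192 mod 256 = 192; odd-index sum = 434 mod 256 = 178 → c0 b2.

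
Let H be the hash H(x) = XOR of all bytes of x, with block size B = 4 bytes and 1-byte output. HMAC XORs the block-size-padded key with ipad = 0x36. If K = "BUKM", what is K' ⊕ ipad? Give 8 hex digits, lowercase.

Key "BUKM" = 42 55 4b 4d is exactly B = 4 bytes: K' = 42 55 4b 4d.
XOR each byte with 0x36: 42⊕36=74, 55⊕36=63, 4b⊕36=7d, 4d⊕36=7b.

74637d7b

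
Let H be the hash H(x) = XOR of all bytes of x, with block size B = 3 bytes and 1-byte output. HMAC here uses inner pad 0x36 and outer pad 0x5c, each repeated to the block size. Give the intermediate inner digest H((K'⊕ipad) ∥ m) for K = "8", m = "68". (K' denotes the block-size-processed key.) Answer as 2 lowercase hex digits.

Key "8" = 38 is 1 byte ≤ B = 3; zero-pad to 3 bytes: K' = 38 00 00.
K' ⊕ ipad = 0e 36 36.
Inner input = 0e 36 36 ∥ 36 38.
Inner hash: XOR 0e⊕36⊕36⊕36⊕38 = 00.

00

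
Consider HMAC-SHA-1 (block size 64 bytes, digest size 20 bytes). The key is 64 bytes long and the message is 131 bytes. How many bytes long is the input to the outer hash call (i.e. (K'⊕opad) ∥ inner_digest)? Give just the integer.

Key is 64 ≤ 64 bytes, zero-padded: |K'| = 64.
Outer input = (K'⊕opad) ∥ H(inner) → 64 + 20 = 84 bytes.

84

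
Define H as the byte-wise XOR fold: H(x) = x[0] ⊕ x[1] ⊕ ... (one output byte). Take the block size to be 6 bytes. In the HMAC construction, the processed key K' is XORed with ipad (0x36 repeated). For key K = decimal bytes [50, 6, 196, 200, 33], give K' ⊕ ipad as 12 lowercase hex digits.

Key decimal bytes [50, 6, 196, 200, 33] = 32 06 c4 c8 21 is 5 bytes ≤ B = 6; zero-pad to 6 bytes: K' = 32 06 c4 c8 21 00.
XOR each byte with 0x36: 32⊕36=04, 06⊕36=30, c4⊕36=f2, c8⊕36=fe, 21⊕36=17, 00⊕36=36.

0430f2fe1736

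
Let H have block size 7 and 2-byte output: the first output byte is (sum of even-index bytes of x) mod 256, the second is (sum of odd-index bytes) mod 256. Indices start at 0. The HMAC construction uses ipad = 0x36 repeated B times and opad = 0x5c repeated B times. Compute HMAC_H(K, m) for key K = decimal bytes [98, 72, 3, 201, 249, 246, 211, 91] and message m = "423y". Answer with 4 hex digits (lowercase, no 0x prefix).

Key decimal bytes [98, 72, 3, 201, 249, 246, 211, 91] = 62 48 03 c9 f9 f6 d3 5b is 8 bytes > B = 7, so hash it first: H(key) = 31 62, then zero-pad to 7 bytes: K' = 31 62 00 00 00 00 00.
K' ⊕ ipad = 07 54 36 36 36 36 36.  K' ⊕ opad = 6d 3e 5c 5c 5c 5c 5c.
Inner input = (K'⊕ipad) ∥ m = 07 54 36 36 36 36 36 ∥ 34 32 33 79.
Inner hash: even-index sum = 340 mod 256 = 84; odd-index sum = 295 mod 256 = 39 → 54 27.
Outer input = (K'⊕opad) ∥ inner = 6d 3e 5c 5c 5c 5c 5c ∥ 54 27.
Outer hash (tag): even-index sum = 424 mod 256 = 168; odd-index sum = 330 mod 256 = 74 → a8 4a.

a84a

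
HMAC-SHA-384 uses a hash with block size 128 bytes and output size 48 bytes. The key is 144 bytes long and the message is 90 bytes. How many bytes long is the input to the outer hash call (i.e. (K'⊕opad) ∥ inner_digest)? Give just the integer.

176

Key is 144 > 128 bytes, so it is hashed to 48 bytes then zero-padded to 128: |K'| = 128.
Outer input = (K'⊕opad) ∥ H(inner) → 128 + 48 = 176 bytes.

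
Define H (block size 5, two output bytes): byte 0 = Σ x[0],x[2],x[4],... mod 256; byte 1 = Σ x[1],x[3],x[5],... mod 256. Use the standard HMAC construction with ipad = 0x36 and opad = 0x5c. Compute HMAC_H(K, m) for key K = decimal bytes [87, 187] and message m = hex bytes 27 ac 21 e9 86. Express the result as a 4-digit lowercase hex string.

Key decimal bytes [87, 187] = 57 bb is 2 bytes ≤ B = 5; zero-pad to 5 bytes: K' = 57 bb 00 00 00.
K' ⊕ ipad = 61 8d 36 36 36.  K' ⊕ opad = 0b e7 5c 5c 5c.
Inner input = (K'⊕ipad) ∥ m = 61 8d 36 36 36 ∥ 27 ac 21 e9 86.
Inner hash: even-index sum = 610 mod 256 = 98; odd-index sum = 401 mod 256 = 145 → 62 91.
Outer input = (K'⊕opad) ∥ inner = 0b e7 5c 5c 5c ∥ 62 91.
Outer hash (tag): even-index sum = 340 mod 256 = 84; odd-index sum = 421 mod 256 = 165 → 54 a5.

54a5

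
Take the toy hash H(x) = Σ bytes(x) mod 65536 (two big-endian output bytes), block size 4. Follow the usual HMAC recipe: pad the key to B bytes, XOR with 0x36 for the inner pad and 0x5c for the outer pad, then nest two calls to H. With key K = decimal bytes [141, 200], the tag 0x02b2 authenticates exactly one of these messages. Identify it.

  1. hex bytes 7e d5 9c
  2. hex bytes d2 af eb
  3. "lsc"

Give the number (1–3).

Key decimal bytes [141, 200] = 8d c8 is 2 bytes ≤ B = 4; zero-pad to 4 bytes: K' = 8d c8 00 00.
K' ⊕ ipad = bb fe 36 36; K' ⊕ opad = d1 94 5c 5c.
m1: inner = H(bb fe 36 36 7e d5 9c) = 04 14; tag = H(d1 94 5c 5c 04 14) = 0235
m2: inner = H(bb fe 36 36 d2 af eb) = 04 91; tag = H(d1 94 5c 5c 04 91) = 02b2 ← matches
m3: inner = H(bb fe 36 36 6c 73 63) = 03 67; tag = H(d1 94 5c 5c 03 67) = 0287

2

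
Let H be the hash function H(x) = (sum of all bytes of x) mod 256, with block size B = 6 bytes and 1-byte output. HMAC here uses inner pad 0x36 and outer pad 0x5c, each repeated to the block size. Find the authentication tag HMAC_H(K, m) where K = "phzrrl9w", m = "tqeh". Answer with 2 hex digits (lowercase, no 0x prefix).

fe

Key "phzrrl9w" = 70 68 7a 72 72 6c 39 77 is 8 bytes > B = 6, so hash it first: H(key) = 52, then zero-pad to 6 bytes: K' = 52 00 00 00 00 00.
K' ⊕ ipad = 64 36 36 36 36 36.  K' ⊕ opad = 0e 5c 5c 5c 5c 5c.
Inner input = (K'⊕ipad) ∥ m = 64 36 36 36 36 36 ∥ 74 71 65 68.
Inner hash: sum = 100+54+54+54+54+54+116+113+101+104 = 804; mod 256 = 36 → 24.
Outer input = (K'⊕opad) ∥ inner = 0e 5c 5c 5c 5c 5c ∥ 24.
Outer hash (tag): sum = 14+92+92+92+92+92+36 = 510; mod 256 = 254 → fe.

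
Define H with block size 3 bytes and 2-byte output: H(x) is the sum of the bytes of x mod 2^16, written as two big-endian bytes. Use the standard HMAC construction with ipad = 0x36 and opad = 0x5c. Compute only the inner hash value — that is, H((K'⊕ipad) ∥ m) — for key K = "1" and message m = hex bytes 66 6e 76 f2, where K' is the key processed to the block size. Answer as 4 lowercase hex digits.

Key "1" = 31 is 1 byte ≤ B = 3; zero-pad to 3 bytes: K' = 31 00 00.
K' ⊕ ipad = 07 36 36.
Inner input = 07 36 36 ∥ 66 6e 76 f2.
Inner hash: sum = 7+54+54+102+110+118+242 = 687 → 02 af.

02af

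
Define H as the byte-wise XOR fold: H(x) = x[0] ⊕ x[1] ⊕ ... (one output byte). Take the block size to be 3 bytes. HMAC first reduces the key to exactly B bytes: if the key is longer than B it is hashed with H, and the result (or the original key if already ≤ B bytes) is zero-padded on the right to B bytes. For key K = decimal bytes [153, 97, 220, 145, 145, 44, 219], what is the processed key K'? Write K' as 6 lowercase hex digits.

|K| = 7 > B = 3, so first hash the key.
H(K): XOR 99⊕61⊕dc⊕91⊕91⊕2c⊕db = d3.
Zero-pad H(K) = d3 to 3 bytes: K' = d3 00 00.

d30000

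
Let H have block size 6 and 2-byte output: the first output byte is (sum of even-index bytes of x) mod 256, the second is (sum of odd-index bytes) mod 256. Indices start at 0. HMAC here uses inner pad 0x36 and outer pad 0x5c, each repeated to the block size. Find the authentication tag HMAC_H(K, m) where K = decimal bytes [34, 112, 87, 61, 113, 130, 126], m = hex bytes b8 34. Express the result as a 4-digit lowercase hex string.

Key decimal bytes [34, 112, 87, 61, 113, 130, 126] = 22 70 57 3d 71 82 7e is 7 bytes > B = 6, so hash it first: H(key) = 68 2f, then zero-pad to 6 bytes: K' = 68 2f 00 00 00 00.
K' ⊕ ipad = 5e 19 36 36 36 36.  K' ⊕ opad = 34 73 5c 5c 5c 5c.
Inner input = (K'⊕ipad) ∥ m = 5e 19 36 36 36 36 ∥ b8 34.
Inner hash: even-index sum = 386 mod 256 = 130; odd-index sum = 185 mod 256 = 185 → 82 b9.
Outer input = (K'⊕opad) ∥ inner = 34 73 5c 5c 5c 5c ∥ 82 b9.
Outer hash (tag): even-index sum = 366 mod 256 = 110; odd-index sum = 484 mod 256 = 228 → 6e e4.

6ee4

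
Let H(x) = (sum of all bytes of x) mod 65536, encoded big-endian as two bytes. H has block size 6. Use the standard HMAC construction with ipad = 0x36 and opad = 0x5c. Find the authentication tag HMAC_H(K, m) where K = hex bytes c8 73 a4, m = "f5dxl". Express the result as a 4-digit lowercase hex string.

Key hex bytes c8 73 a4 is 3 bytes ≤ B = 6; zero-pad to 6 bytes: K' = c8 73 a4 00 00 00.
K' ⊕ ipad = fe 45 92 36 36 36.  K' ⊕ opad = 94 2f f8 5c 5c 5c.
Inner input = (K'⊕ipad) ∥ m = fe 45 92 36 36 36 ∥ 66 35 64 78 6c.
Inner hash: sum = 254+69+146+54+54+54+102+53+100+120+108 = 1114 → 04 5a.
Outer input = (K'⊕opad) ∥ inner = 94 2f f8 5c 5c 5c ∥ 04 5a.
Outer hash (tag): sum = 148+47+248+92+92+92+4+90 = 813 → 03 2d.

032d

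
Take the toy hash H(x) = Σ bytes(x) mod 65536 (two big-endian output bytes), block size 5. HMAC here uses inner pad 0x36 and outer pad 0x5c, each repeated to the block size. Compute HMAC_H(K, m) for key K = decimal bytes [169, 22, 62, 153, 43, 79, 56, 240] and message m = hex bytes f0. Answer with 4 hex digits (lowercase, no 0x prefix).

02ad

Key decimal bytes [169, 22, 62, 153, 43, 79, 56, 240] = a9 16 3e 99 2b 4f 38 f0 is 8 bytes > B = 5, so hash it first: H(key) = 03 38, then zero-pad to 5 bytes: K' = 03 38 00 00 00.
K' ⊕ ipad = 35 0e 36 36 36.  K' ⊕ opad = 5f 64 5c 5c 5c.
Inner input = (K'⊕ipad) ∥ m = 35 0e 36 36 36 ∥ f0.
Inner hash: sum = 53+14+54+54+54+240 = 469 → 01 d5.
Outer input = (K'⊕opad) ∥ inner = 5f 64 5c 5c 5c ∥ 01 d5.
Outer hash (tag): sum = 95+100+92+92+92+1+213 = 685 → 02 ad.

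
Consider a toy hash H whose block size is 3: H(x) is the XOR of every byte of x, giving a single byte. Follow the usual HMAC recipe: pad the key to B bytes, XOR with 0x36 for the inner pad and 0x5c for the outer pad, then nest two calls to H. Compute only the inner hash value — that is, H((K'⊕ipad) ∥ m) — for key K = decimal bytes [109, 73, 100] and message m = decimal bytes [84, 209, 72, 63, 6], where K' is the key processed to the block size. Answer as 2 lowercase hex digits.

Key decimal bytes [109, 73, 100] = 6d 49 64 is exactly B = 3 bytes: K' = 6d 49 64.
K' ⊕ ipad = 5b 7f 52.
Inner input = 5b 7f 52 ∥ 54 d1 48 3f 06.
Inner hash: XOR 5b⊕7f⊕52⊕54⊕d1⊕48⊕3f⊕06 = 82.

82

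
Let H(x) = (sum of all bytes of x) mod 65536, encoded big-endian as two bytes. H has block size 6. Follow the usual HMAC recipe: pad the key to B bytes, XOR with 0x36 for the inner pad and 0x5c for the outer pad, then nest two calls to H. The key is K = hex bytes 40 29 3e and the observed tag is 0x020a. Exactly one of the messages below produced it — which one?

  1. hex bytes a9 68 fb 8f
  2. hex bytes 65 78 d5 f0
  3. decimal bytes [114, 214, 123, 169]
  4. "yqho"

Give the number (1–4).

Key hex bytes 40 29 3e is 3 bytes ≤ B = 6; zero-pad to 6 bytes: K' = 40 29 3e 00 00 00.
K' ⊕ ipad = 76 1f 08 36 36 36; K' ⊕ opad = 1c 75 62 5c 5c 5c.
m1: inner = H(76 1f 08 36 36 36 a9 68 fb 8f) = 03 da; tag = H(1c 75 62 5c 5c 5c 03 da) = 02e4
m2: inner = H(76 1f 08 36 36 36 65 78 d5 f0) = 03 e1; tag = H(1c 75 62 5c 5c 5c 03 e1) = 02eb
m3: inner = H(76 1f 08 36 36 36 72 d6 7b a9) = 03 ab; tag = H(1c 75 62 5c 5c 5c 03 ab) = 02b5
m4: inner = H(76 1f 08 36 36 36 79 71 68 6f) = 03 00; tag = H(1c 75 62 5c 5c 5c 03 00) = 020a ← matches

4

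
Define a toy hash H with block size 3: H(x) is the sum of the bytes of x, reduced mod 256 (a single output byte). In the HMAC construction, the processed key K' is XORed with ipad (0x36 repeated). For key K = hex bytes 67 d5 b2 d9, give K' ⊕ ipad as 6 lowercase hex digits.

Key hex bytes 67 d5 b2 d9 is 4 bytes > B = 3, so hash it first: H(key) = c7, then zero-pad to 3 bytes: K' = c7 00 00.
XOR each byte with 0x36: c7⊕36=f1, 00⊕36=36, 00⊕36=36.

f13636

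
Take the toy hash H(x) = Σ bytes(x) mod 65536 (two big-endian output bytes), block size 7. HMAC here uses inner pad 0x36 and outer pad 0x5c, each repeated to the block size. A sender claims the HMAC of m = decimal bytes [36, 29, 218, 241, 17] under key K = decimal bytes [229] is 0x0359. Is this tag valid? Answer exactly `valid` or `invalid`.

Key decimal bytes [229] = e5 is 1 byte ≤ B = 7; zero-pad to 7 bytes: K' = e5 00 00 00 00 00 00.
K' ⊕ ipad = d3 36 36 36 36 36 36; K' ⊕ opad = b9 5c 5c 5c 5c 5c 5c.
Inner hash: sum = 211+54+54+54+54+54+54+36+29+218+241+17 = 1076 → 04 34.
Outer hash (recomputed tag): sum = 185+92+92+92+92+92+92+4+52 = 793 → 03 19.
Recomputed tag = 0319; claimed = 0359 → mismatch.

invalid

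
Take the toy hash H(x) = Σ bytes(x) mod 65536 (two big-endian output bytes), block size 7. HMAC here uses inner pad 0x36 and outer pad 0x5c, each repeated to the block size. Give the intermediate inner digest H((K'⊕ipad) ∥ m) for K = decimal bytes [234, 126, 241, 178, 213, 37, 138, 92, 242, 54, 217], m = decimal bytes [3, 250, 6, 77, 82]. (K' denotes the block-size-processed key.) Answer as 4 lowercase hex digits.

Key decimal bytes [234, 126, 241, 178, 213, 37, 138, 92, 242, 54, 217] = ea 7e f1 b2 d5 25 8a 5c f2 36 d9 is 11 bytes > B = 7, so hash it first: H(key) = 06 ec, then zero-pad to 7 bytes: K' = 06 ec 00 00 00 00 00.
K' ⊕ ipad = 30 da 36 36 36 36 36.
Inner input = 30 da 36 36 36 36 36 ∥ 03 fa 06 4d 52.
Inner hash: sum = 48+218+54+54+54+54+54+3+250+6+77+82 = 954 → 03 ba.

03ba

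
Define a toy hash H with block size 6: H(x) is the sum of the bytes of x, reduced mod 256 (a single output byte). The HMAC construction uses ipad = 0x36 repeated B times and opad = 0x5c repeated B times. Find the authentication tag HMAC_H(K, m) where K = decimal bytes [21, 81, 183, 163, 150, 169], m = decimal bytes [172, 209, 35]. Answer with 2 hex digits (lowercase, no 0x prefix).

Key decimal bytes [21, 81, 183, 163, 150, 169] = 15 51 b7 a3 96 a9 is exactly B = 6 bytes: K' = 15 51 b7 a3 96 a9.
K' ⊕ ipad = 23 67 81 95 a0 9f.  K' ⊕ opad = 49 0d eb ff ca f5.
Inner input = (K'⊕ipad) ∥ m = 23 67 81 95 a0 9f ∥ ac d1 23.
Inner hash: sum = 35+103+129+149+160+159+172+209+35 = 1151; mod 256 = 127 → 7f.
Outer input = (K'⊕opad) ∥ inner = 49 0d eb ff ca f5 ∥ 7f.
Outer hash (tag): sum = 73+13+235+255+202+245+127 = 1150; mod 256 = 126 → 7e.

7e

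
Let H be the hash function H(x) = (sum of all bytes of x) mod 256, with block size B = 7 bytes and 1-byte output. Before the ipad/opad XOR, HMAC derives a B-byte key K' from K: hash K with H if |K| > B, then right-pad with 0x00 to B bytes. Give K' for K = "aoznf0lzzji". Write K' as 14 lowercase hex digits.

81000000000000

|K| = 11 > B = 7, so first hash the key.
H(K): sum = 97+111+122+110+102+48+108+122+122+106+105 = 1153; mod 256 = 129 → 81.
Zero-pad H(K) = 81 to 7 bytes: K' = 81 00 00 00 00 00 00.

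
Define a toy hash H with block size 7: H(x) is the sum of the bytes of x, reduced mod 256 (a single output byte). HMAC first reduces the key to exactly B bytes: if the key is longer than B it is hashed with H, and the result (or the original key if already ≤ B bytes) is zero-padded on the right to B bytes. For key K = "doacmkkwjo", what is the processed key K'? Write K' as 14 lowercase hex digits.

2a000000000000

|K| = 10 > B = 7, so first hash the key.
H(K): sum = 100+111+97+99+109+107+107+119+106+111 = 1066; mod 256 = 42 → 2a.
Zero-pad H(K) = 2a to 7 bytes: K' = 2a 00 00 00 00 00 00.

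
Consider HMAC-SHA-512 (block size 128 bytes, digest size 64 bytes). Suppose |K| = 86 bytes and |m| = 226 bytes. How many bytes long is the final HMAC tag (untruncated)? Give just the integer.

The tag is one SHA-512 digest: 64 bytes.

64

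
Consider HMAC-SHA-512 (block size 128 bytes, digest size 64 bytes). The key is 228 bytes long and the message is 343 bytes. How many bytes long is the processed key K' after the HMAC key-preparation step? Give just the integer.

Key is 228 > 128 bytes, so it is hashed to 64 bytes then zero-padded to 128: |K'| = 128.

128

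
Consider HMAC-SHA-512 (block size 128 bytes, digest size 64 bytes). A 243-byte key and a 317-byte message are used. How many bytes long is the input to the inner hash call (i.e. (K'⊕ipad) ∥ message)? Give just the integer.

Key is 243 > 128 bytes, so it is hashed to 64 bytes then zero-padded to 128: |K'| = 128.
Inner input = (K'⊕ipad) ∥ m → 128 + 317 = 445 bytes.

445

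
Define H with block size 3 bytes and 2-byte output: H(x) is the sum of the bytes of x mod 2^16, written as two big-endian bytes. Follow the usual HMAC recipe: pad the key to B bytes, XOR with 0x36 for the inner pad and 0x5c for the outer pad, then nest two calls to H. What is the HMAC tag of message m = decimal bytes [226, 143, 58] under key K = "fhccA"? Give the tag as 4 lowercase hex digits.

Key "fhccA" = 66 68 63 63 41 is 5 bytes > B = 3, so hash it first: H(key) = 01 d5, then zero-pad to 3 bytes: K' = 01 d5 00.
K' ⊕ ipad = 37 e3 36.  K' ⊕ opad = 5d 89 5c.
Inner input = (K'⊕ipad) ∥ m = 37 e3 36 ∥ e2 8f 3a.
Inner hash: sum = 55+227+54+226+143+58 = 763 → 02 fb.
Outer input = (K'⊕opad) ∥ inner = 5d 89 5c ∥ 02 fb.
Outer hash (tag): sum = 93+137+92+2+251 = 575 → 02 3f.

023f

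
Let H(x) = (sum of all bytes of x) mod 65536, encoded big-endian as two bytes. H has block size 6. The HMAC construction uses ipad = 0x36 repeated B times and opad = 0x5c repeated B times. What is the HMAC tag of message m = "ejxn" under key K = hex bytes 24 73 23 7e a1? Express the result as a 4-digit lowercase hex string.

Key hex bytes 24 73 23 7e a1 is 5 bytes ≤ B = 6; zero-pad to 6 bytes: K' = 24 73 23 7e a1 00.
K' ⊕ ipad = 12 45 15 48 97 36.  K' ⊕ opad = 78 2f 7f 22 fd 5c.
Inner input = (K'⊕ipad) ∥ m = 12 45 15 48 97 36 ∥ 65 6a 78 6e.
Inner hash: sum = 18+69+21+72+151+54+101+106+120+110 = 822 → 03 36.
Outer input = (K'⊕opad) ∥ inner = 78 2f 7f 22 fd 5c ∥ 03 36.
Outer hash (tag): sum = 120+47+127+34+253+92+3+54 = 730 → 02 da.

02da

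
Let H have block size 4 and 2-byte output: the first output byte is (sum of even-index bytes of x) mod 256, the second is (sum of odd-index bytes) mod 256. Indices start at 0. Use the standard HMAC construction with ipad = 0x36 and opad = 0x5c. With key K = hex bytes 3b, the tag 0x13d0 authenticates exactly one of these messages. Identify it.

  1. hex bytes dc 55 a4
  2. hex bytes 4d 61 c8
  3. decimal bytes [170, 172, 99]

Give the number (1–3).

3

Key hex bytes 3b is 1 byte ≤ B = 4; zero-pad to 4 bytes: K' = 3b 00 00 00.
K' ⊕ ipad = 0d 36 36 36; K' ⊕ opad = 67 5c 5c 5c.
m1: inner = H(0d 36 36 36 dc 55 a4) = c3 c1; tag = H(67 5c 5c 5c c3 c1) = 8679
m2: inner = H(0d 36 36 36 4d 61 c8) = 58 cd; tag = H(67 5c 5c 5c 58 cd) = 1b85
m3: inner = H(0d 36 36 36 aa ac 63) = 50 18; tag = H(67 5c 5c 5c 50 18) = 13d0 ← matches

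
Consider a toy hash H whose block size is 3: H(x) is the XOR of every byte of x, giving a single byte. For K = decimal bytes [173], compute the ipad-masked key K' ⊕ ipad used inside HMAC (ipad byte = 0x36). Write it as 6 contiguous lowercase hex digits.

9b3636

Key decimal bytes [173] = ad is 1 byte ≤ B = 3; zero-pad to 3 bytes: K' = ad 00 00.
XOR each byte with 0x36: ad⊕36=9b, 00⊕36=36, 00⊕36=36.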